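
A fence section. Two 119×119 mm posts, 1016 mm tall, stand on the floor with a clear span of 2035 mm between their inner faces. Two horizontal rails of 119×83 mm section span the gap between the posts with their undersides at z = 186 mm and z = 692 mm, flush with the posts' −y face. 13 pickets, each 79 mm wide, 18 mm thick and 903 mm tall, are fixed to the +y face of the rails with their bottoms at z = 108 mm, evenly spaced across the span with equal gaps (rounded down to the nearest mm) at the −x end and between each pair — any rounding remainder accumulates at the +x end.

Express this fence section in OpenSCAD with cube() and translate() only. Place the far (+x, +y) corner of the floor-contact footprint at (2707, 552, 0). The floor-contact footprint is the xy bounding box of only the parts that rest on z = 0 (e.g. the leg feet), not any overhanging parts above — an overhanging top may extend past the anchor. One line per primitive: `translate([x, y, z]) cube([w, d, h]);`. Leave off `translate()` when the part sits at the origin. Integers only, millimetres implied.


translate([434, 433, 0]) cube([119, 119, 1016]);
translate([2588, 433, 0]) cube([119, 119, 1016]);
translate([553, 433, 186]) cube([2035, 119, 83]);
translate([553, 433, 692]) cube([2035, 119, 83]);
translate([625, 552, 108]) cube([79, 18, 903]);
translate([776, 552, 108]) cube([79, 18, 903]);
translate([927, 552, 108]) cube([79, 18, 903]);
translate([1078, 552, 108]) cube([79, 18, 903]);
translate([1229, 552, 108]) cube([79, 18, 903]);
translate([1380, 552, 108]) cube([79, 18, 903]);
translate([1531, 552, 108]) cube([79, 18, 903]);
translate([1682, 552, 108]) cube([79, 18, 903]);
translate([1833, 552, 108]) cube([79, 18, 903]);
translate([1984, 552, 108]) cube([79, 18, 903]);
translate([2135, 552, 108]) cube([79, 18, 903]);
translate([2286, 552, 108]) cube([79, 18, 903]);
translate([2437, 552, 108]) cube([79, 18, 903]);


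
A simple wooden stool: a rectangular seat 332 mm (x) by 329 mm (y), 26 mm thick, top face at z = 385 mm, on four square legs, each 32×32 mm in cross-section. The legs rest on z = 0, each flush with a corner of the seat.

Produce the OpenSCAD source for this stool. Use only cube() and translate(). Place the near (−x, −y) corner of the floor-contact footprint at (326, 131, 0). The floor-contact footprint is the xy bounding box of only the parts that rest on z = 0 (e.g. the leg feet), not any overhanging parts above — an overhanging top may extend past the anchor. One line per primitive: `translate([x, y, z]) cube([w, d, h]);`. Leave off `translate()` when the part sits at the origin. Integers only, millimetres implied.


translate([326, 131, 359]) cube([332, 329, 26]);
translate([326, 131, 0]) cube([32, 32, 359]);
translate([626, 131, 0]) cube([32, 32, 359]);
translate([326, 428, 0]) cube([32, 32, 359]);
translate([626, 428, 0]) cube([32, 32, 359]);


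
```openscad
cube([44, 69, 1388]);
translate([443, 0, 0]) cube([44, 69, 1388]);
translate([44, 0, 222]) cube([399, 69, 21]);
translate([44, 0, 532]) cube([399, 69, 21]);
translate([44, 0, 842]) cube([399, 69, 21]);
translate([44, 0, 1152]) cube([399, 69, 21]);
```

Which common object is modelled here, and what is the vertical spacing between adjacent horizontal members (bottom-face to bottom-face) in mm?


A ladder. The rung spacing is 310 mm.

Two tall 44×69 posts with 4 short bars between them — a ladder. Adjacent rungs sit at z = 222 and z = 532, so the spacing is 532 − 222 = 310 mm.


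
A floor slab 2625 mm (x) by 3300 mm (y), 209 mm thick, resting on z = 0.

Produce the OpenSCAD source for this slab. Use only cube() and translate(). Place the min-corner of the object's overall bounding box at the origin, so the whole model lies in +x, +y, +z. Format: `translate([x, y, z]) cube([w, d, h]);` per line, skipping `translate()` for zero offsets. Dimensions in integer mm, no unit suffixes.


cube([2625, 3300, 209]);


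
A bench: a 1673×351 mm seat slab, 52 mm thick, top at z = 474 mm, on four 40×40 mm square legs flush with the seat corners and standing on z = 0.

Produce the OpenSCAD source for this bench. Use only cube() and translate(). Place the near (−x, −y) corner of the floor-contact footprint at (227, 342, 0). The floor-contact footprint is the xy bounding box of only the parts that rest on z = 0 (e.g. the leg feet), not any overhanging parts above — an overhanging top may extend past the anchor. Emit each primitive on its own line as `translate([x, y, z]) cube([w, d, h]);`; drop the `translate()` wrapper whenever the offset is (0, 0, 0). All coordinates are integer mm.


translate([227, 342, 422]) cube([1673, 351, 52]);
translate([227, 342, 0]) cube([40, 40, 422]);
translate([227, 653, 0]) cube([40, 40, 422]);
translate([1860, 342, 0]) cube([40, 40, 422]);
translate([1860, 653, 0]) cube([40, 40, 422]);


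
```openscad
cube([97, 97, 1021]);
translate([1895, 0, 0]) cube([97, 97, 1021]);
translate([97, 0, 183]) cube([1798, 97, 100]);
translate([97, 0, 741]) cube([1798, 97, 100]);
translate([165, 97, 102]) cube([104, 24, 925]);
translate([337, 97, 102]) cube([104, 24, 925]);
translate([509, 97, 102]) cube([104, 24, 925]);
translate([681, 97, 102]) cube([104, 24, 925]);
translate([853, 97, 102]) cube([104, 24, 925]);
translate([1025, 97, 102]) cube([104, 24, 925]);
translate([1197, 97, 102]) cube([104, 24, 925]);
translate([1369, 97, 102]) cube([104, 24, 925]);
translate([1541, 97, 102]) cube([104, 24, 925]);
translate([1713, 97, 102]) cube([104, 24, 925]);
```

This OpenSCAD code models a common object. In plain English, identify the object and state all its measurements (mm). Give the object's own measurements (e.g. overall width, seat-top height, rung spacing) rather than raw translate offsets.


A fence section. Two 97×97 mm posts, 1021 mm tall, stand on the floor with a clear span of 1798 mm between their inner faces. Two horizontal rails of 97×100 mm section span the gap between the posts with their undersides at z = 183 mm and z = 741 mm, flush with the posts' −y face. 10 pickets, each 104 mm wide, 24 mm thick and 925 mm tall, are fixed to the +y face of the rails with their bottoms at z = 102 mm, spaced across the span with a 68 mm gap after the −x post and between neighbouring pickets, with 78 mm left before the +x post.


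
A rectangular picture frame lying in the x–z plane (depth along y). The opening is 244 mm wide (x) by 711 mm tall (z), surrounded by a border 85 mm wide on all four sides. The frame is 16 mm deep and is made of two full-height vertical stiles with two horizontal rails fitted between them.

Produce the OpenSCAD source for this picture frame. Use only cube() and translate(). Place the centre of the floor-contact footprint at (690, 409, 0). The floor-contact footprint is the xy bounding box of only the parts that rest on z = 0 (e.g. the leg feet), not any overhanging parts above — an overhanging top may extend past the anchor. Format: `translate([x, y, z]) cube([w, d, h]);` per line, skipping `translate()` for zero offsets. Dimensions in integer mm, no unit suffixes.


translate([483, 401, 0]) cube([85, 16, 881]);
translate([812, 401, 0]) cube([85, 16, 881]);
translate([568, 401, 0]) cube([244, 16, 85]);
translate([568, 401, 796]) cube([244, 16, 85]);


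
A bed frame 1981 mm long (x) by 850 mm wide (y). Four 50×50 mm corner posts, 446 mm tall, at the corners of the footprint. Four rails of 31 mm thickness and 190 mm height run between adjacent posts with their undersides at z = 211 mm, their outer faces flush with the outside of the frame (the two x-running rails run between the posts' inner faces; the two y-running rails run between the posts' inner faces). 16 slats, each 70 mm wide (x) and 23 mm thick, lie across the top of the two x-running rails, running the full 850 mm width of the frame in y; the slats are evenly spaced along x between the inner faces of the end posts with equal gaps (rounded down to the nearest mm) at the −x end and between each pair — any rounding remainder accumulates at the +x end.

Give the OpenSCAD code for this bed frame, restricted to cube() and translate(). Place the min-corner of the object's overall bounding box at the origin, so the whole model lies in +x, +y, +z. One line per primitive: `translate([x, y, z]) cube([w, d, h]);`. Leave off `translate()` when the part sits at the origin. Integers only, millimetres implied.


cube([50, 50, 446]);
translate([0, 800, 0]) cube([50, 50, 446]);
translate([1931, 0, 0]) cube([50, 50, 446]);
translate([1931, 800, 0]) cube([50, 50, 446]);
translate([50, 0, 211]) cube([1881, 31, 190]);
translate([50, 819, 211]) cube([1881, 31, 190]);
translate([0, 50, 211]) cube([31, 750, 190]);
translate([1950, 50, 211]) cube([31, 750, 190]);
translate([94, 0, 401]) cube([70, 850, 23]);
translate([208, 0, 401]) cube([70, 850, 23]);
translate([322, 0, 401]) cube([70, 850, 23]);
translate([436, 0, 401]) cube([70, 850, 23]);
translate([550, 0, 401]) cube([70, 850, 23]);
translate([664, 0, 401]) cube([70, 850, 23]);
translate([778, 0, 401]) cube([70, 850, 23]);
translate([892, 0, 401]) cube([70, 850, 23]);
translate([1006, 0, 401]) cube([70, 850, 23]);
translate([1120, 0, 401]) cube([70, 850, 23]);
translate([1234, 0, 401]) cube([70, 850, 23]);
translate([1348, 0, 401]) cube([70, 850, 23]);
translate([1462, 0, 401]) cube([70, 850, 23]);
translate([1576, 0, 401]) cube([70, 850, 23]);
translate([1690, 0, 401]) cube([70, 850, 23]);
translate([1804, 0, 401]) cube([70, 850, 23]);


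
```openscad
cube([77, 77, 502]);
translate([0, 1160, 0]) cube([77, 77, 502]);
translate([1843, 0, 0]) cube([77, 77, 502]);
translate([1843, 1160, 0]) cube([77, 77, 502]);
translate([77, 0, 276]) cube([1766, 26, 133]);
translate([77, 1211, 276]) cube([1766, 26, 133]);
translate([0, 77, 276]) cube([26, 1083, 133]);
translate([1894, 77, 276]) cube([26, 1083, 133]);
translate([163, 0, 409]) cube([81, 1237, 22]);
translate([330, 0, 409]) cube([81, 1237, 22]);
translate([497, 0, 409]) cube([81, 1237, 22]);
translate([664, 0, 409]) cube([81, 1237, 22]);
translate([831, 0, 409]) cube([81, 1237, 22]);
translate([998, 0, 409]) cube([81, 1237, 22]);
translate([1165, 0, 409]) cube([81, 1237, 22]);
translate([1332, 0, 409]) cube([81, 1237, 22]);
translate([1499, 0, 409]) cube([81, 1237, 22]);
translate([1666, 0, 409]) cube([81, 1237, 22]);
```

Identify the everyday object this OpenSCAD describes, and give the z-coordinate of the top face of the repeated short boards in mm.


A bed frame. The slat-top height is 431 mm.

Four posts, four rails, and a row of slats — a bed frame. Slats sit on the rails at z = 276 + 133 = 409; with slat thickness 22, the top is 431 mm.


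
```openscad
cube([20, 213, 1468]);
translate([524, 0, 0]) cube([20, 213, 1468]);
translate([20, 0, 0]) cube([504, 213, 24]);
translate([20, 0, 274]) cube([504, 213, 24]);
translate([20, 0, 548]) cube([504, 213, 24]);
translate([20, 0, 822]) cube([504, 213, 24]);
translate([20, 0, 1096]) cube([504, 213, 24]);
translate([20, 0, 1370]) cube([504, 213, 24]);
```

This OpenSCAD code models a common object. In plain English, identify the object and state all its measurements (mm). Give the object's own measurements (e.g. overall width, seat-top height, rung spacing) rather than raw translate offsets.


An open bookshelf. Two side panels, each 20 mm thick, 213 mm deep and 1468 mm tall, stand 544 mm apart (outside-to-outside). Between them sit 6 shelves, each 24 mm thick and 213 mm deep, spanning the full gap between the sides. The bottom shelf rests on the floor (its underside at z = 0) and the clear gap between one shelf's top and the next shelf's underside is 250 mm.


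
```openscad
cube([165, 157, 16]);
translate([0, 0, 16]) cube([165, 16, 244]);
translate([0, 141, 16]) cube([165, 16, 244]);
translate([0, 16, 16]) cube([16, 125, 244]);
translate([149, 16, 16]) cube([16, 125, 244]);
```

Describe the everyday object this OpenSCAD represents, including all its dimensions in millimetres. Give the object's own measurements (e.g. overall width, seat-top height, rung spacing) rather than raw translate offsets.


An open-topped rectangular box: outside dimensions 165×157×260 mm, with a uniform wall and base thickness of 16 mm. The base is a full 165×157 slab on the floor; four walls sit on top of the base. The front and back walls (the −y and +y sides) span the full width; the two side walls fit between them.


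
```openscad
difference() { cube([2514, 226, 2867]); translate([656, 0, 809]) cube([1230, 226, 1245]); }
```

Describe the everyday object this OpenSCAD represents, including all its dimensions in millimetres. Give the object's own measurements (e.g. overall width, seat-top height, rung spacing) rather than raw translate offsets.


A wall 2514 mm long (x), 226 mm thick (y), 2867 mm tall, with a rectangular window opening cut through it. The opening is 1230 mm wide and 1245 mm tall; its sill is at z = 809 mm and its near (−x) edge is 656 mm from the wall's −x end. The opening passes through the full wall thickness.


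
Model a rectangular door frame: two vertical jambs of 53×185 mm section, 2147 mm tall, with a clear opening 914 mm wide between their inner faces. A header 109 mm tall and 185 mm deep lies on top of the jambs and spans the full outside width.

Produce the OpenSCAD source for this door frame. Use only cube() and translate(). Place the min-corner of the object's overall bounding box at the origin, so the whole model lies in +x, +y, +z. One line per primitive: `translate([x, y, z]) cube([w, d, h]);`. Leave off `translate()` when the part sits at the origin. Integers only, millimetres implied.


cube([53, 185, 2147]);
translate([967, 0, 0]) cube([53, 185, 2147]);
translate([0, 0, 2147]) cube([1020, 185, 109]);


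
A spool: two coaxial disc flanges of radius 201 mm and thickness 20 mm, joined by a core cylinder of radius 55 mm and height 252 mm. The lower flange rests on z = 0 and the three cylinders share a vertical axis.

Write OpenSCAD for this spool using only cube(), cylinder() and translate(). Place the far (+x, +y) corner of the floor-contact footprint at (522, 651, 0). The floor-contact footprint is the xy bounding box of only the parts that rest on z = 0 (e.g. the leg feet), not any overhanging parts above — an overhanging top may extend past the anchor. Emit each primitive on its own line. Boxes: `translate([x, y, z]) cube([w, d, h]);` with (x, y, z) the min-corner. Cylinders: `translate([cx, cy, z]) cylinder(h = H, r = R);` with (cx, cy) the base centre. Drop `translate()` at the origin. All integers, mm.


translate([321, 450, 0]) cylinder(h = 20, r = 201);
translate([321, 450, 20]) cylinder(h = 252, r = 55);
translate([321, 450, 272]) cylinder(h = 20, r = 201);


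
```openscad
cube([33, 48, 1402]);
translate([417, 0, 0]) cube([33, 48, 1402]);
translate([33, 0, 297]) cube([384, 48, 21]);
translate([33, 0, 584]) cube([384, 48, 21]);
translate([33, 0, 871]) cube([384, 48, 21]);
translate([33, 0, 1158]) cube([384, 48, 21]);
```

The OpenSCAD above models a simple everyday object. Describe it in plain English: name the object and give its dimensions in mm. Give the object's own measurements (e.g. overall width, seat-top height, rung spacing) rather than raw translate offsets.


A straight ladder. Two 33×48 mm vertical rails, 1402 mm tall, stand 450 mm apart (outside-to-outside) with their front faces coplanar on the −y side. 4 rungs, each 48 mm deep and 21 mm tall, span between the inner faces of the rails, front faces flush with the rails. The lowest rung's underside is at z = 297 mm and rungs are spaced 287 mm apart (underside to underside).


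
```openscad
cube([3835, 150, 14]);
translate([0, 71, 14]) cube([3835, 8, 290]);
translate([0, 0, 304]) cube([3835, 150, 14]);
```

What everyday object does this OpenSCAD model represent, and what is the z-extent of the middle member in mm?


An I-beam. The web height is 290 mm.

Two wide flanges with a thin centred web — an I-beam. Overall 318 mm minus two 14 mm flanges gives a web of 318 − 2·14 = 290 mm.


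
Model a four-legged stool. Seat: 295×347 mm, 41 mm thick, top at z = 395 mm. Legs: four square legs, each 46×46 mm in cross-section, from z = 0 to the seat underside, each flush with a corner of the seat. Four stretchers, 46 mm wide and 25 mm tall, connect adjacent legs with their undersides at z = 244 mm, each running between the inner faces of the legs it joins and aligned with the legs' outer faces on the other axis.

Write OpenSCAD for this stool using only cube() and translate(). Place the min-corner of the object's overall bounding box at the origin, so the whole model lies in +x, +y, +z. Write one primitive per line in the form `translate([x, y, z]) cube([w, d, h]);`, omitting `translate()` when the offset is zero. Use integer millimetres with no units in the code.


translate([0, 0, 354]) cube([295, 347, 41]);
cube([46, 46, 354]);
translate([249, 0, 0]) cube([46, 46, 354]);
translate([0, 301, 0]) cube([46, 46, 354]);
translate([249, 301, 0]) cube([46, 46, 354]);
translate([46, 0, 244]) cube([203, 46, 25]);
translate([46, 301, 244]) cube([203, 46, 25]);
translate([0, 46, 244]) cube([46, 255, 25]);
translate([249, 46, 244]) cube([46, 255, 25]);


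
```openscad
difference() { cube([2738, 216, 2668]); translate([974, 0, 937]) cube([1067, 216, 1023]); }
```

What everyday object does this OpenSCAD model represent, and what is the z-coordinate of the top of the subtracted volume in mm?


A wall with a window opening. The window head height is 1960 mm.

A wall with a rectangular opening subtracted — a window. Sill at z = 937, opening 1023 mm tall, so the head is at 937 + 1023 = 1960 mm.


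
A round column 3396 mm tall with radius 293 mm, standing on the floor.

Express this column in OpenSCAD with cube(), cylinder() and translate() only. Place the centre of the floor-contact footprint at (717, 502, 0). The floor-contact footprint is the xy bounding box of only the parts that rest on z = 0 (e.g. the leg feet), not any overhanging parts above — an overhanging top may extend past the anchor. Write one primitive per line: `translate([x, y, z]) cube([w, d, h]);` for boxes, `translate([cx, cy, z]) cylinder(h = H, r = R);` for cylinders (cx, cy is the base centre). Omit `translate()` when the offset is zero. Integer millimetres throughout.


translate([717, 502, 0]) cylinder(h = 3396, r = 293);


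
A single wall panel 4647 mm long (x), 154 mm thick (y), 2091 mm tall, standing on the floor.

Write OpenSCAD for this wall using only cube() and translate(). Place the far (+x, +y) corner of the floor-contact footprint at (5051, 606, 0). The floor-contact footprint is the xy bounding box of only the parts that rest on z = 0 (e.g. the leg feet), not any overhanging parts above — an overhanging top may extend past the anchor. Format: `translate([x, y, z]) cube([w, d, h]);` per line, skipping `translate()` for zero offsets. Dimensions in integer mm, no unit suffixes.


translate([404, 452, 0]) cube([4647, 154, 2091]);


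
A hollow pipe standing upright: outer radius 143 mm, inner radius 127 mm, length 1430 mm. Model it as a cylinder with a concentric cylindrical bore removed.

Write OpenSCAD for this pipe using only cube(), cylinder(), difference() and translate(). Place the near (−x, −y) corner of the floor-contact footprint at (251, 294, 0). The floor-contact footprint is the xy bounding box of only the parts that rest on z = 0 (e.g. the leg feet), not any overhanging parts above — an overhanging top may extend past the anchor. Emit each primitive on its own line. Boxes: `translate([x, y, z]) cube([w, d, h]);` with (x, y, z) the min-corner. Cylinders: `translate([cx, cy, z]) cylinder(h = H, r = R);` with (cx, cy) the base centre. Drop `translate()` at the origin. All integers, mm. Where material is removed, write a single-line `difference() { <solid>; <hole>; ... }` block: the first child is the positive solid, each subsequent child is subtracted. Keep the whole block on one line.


difference() { translate([394, 437, 0]) cylinder(h = 1430, r = 143); translate([394, 437, 0]) cylinder(h = 1430, r = 127); }


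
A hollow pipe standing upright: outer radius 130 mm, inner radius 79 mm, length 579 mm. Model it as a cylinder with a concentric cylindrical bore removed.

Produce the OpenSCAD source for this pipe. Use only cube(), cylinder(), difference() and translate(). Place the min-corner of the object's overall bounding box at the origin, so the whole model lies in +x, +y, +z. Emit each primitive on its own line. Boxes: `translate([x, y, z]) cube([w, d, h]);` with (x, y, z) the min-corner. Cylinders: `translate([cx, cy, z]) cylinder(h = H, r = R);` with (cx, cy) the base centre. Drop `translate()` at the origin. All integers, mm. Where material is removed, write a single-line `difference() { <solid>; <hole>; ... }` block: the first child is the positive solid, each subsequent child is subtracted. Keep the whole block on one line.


difference() { translate([130, 130, 0]) cylinder(h = 579, r = 130); translate([130, 130, 0]) cylinder(h = 579, r = 79); }


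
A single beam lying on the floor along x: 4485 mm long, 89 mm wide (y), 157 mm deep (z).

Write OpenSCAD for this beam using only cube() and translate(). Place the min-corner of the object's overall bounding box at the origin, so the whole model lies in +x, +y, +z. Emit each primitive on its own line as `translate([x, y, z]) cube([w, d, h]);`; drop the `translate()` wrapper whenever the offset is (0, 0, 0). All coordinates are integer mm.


cube([4485, 89, 157]);


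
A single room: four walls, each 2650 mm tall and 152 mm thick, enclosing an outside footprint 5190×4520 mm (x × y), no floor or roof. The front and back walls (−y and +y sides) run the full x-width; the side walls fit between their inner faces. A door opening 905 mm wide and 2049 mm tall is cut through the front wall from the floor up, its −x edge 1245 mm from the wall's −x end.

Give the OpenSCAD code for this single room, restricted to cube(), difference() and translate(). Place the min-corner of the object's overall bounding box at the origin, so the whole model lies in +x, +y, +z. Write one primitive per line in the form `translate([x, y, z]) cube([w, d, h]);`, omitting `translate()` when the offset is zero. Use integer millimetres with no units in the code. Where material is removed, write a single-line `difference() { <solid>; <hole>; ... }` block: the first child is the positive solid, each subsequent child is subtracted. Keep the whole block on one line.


difference() { cube([5190, 152, 2650]); translate([1245, 0, 0]) cube([905, 152, 2049]); }
translate([0, 4368, 0]) cube([5190, 152, 2650]);
translate([0, 152, 0]) cube([152, 4216, 2650]);
translate([5038, 152, 0]) cube([152, 4216, 2650]);


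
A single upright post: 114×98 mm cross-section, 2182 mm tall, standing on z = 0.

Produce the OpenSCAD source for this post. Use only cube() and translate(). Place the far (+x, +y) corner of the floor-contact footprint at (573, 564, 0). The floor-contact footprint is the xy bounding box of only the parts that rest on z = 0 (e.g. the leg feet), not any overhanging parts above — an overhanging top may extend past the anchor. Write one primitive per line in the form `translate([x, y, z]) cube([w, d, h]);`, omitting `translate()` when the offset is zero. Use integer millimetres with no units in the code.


translate([459, 466, 0]) cube([114, 98, 2182]);


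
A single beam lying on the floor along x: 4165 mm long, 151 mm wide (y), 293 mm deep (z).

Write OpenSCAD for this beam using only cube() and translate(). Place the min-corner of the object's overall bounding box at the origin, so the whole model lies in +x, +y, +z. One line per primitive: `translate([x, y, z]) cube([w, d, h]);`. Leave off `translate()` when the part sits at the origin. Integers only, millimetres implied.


cube([4165, 151, 293]);


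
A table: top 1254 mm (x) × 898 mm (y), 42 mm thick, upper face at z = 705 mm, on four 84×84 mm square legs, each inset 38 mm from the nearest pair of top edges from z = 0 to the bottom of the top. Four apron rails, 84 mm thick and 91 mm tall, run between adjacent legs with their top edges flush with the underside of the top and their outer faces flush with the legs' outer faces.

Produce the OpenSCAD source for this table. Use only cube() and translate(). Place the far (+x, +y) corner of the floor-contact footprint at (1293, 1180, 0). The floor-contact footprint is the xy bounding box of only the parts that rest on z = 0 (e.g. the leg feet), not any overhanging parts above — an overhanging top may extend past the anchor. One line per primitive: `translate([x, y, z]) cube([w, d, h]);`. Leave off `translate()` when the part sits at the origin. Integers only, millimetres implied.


translate([77, 320, 663]) cube([1254, 898, 42]);
translate([115, 358, 0]) cube([84, 84, 663]);
translate([1209, 358, 0]) cube([84, 84, 663]);
translate([115, 1096, 0]) cube([84, 84, 663]);
translate([1209, 1096, 0]) cube([84, 84, 663]);
translate([199, 358, 572]) cube([1010, 84, 91]);
translate([199, 1096, 572]) cube([1010, 84, 91]);
translate([115, 442, 572]) cube([84, 654, 91]);
translate([1209, 442, 572]) cube([84, 654, 91]);


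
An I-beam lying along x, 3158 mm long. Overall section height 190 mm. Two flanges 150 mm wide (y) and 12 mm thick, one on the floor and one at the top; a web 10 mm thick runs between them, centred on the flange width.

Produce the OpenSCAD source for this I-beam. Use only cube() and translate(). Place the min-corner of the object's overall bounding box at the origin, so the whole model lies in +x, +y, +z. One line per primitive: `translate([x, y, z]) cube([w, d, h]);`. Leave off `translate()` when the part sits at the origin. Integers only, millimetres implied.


cube([3158, 150, 12]);
translate([0, 70, 12]) cube([3158, 10, 166]);
translate([0, 0, 178]) cube([3158, 150, 12]);


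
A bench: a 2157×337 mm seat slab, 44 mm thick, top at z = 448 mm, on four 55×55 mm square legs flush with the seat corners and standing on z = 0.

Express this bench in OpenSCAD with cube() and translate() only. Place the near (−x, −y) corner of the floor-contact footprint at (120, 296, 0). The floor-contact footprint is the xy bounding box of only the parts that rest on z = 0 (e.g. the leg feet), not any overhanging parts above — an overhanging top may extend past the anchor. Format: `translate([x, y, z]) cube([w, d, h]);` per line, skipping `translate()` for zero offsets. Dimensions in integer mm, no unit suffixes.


translate([120, 296, 404]) cube([2157, 337, 44]);
translate([120, 296, 0]) cube([55, 55, 404]);
translate([120, 578, 0]) cube([55, 55, 404]);
translate([2222, 296, 0]) cube([55, 55, 404]);
translate([2222, 578, 0]) cube([55, 55, 404]);


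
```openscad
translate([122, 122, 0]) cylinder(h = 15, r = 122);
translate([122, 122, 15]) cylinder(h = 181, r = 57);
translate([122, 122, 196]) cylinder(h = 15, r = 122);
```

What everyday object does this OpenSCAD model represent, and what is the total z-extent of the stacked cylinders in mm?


A spool. The overall height is 211 mm.

Three coaxial cylinders, large–small–large — a spool. Two 15 mm flanges and a 181 mm core give 15 + 181 + 15 = 211 mm.


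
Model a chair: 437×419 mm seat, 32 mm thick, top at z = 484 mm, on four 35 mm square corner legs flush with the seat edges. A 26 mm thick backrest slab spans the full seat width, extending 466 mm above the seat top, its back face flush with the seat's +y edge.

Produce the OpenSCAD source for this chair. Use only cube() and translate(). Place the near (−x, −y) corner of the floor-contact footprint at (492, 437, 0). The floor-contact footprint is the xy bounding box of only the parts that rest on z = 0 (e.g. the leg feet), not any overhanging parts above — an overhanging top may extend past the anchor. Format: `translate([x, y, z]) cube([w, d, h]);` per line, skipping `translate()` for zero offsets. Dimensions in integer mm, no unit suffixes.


translate([492, 437, 452]) cube([437, 419, 32]);
translate([492, 437, 0]) cube([35, 35, 452]);
translate([894, 437, 0]) cube([35, 35, 452]);
translate([492, 821, 0]) cube([35, 35, 452]);
translate([894, 821, 0]) cube([35, 35, 452]);
translate([492, 830, 484]) cube([437, 26, 466]);


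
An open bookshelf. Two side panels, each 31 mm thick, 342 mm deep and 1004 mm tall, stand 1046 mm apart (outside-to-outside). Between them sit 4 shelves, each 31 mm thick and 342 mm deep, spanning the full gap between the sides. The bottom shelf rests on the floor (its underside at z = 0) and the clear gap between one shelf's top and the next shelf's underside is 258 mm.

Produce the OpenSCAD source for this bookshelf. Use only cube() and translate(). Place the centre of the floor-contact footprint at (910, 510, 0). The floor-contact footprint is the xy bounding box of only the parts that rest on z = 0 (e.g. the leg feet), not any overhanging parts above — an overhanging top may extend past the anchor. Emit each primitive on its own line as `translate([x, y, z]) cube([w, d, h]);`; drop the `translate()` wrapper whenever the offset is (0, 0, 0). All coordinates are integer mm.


translate([387, 339, 0]) cube([31, 342, 1004]);
translate([1402, 339, 0]) cube([31, 342, 1004]);
translate([418, 339, 0]) cube([984, 342, 31]);
translate([418, 339, 289]) cube([984, 342, 31]);
translate([418, 339, 578]) cube([984, 342, 31]);
translate([418, 339, 867]) cube([984, 342, 31]);


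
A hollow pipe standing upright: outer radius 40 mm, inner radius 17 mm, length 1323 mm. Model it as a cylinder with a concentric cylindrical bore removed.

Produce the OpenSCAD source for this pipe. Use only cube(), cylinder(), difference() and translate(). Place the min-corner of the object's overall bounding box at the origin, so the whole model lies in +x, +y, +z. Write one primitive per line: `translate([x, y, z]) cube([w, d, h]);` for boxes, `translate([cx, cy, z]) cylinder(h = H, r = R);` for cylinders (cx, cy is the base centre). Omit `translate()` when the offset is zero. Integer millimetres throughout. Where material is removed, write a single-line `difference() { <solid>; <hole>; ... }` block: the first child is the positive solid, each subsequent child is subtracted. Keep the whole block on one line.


difference() { translate([40, 40, 0]) cylinder(h = 1323, r = 40); translate([40, 40, 0]) cylinder(h = 1323, r = 17); }


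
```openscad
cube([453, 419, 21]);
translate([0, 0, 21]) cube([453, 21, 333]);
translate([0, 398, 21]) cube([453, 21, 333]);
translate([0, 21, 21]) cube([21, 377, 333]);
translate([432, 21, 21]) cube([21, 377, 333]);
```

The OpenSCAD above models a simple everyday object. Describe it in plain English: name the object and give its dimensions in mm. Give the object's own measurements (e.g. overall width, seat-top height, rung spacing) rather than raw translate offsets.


An open-topped rectangular box: outside dimensions 453×419×354 mm, with a uniform wall and base thickness of 21 mm. The base is a full 453×419 slab on the floor; four walls sit on top of the base. The front and back walls (the −y and +y sides) span the full width; the two side walls fit between them.


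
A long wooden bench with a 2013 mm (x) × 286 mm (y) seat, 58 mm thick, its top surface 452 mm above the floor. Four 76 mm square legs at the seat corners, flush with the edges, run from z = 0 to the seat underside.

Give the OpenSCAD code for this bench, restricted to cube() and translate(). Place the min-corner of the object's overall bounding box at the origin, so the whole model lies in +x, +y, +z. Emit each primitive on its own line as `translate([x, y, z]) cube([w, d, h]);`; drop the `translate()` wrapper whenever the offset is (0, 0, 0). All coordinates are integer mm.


translate([0, 0, 394]) cube([2013, 286, 58]);
cube([76, 76, 394]);
translate([0, 210, 0]) cube([76, 76, 394]);
translate([1937, 0, 0]) cube([76, 76, 394]);
translate([1937, 210, 0]) cube([76, 76, 394]);


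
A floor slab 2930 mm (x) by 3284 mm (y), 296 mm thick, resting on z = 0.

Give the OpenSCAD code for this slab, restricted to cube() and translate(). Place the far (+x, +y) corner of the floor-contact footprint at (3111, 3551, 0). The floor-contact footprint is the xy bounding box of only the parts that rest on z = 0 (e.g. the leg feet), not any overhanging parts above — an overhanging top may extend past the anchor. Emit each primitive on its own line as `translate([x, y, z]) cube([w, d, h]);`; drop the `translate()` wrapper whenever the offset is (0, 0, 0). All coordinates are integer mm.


translate([181, 267, 0]) cube([2930, 3284, 296]);


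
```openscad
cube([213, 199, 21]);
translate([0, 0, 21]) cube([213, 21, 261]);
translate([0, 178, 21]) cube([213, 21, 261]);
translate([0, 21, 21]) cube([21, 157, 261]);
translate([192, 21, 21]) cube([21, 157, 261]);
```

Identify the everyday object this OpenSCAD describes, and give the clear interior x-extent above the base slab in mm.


An open box. The internal width is 171 mm.

A 213×199 base slab with four walls standing on it — an open box. The base is 213 mm wide and the walls are 21 mm thick, so the internal width is 213 − 2 × 21 = 171 mm.


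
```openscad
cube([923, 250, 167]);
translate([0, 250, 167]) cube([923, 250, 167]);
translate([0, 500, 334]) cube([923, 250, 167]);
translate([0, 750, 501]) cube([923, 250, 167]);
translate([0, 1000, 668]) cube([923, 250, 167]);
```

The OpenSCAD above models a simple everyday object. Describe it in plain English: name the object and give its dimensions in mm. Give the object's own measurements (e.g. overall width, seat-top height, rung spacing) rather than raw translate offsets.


A straight staircase of 5 solid steps. Each step is 923 mm wide (x), 250 mm deep (y, the going) and 167 mm tall (the rise). The first step rests on the floor; each subsequent step sits one going further in +y and one rise higher in +z, directly behind and above the previous step with no overlap.


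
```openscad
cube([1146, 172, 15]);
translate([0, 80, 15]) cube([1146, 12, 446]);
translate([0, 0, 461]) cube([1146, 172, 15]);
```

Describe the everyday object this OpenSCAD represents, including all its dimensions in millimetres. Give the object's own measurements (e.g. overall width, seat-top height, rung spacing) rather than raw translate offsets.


An I-beam lying along x, 1146 mm long. Overall section height 476 mm. Two flanges 172 mm wide (y) and 15 mm thick, one on the floor and one at the top; a web 12 mm thick runs between them, centred on the flange width.


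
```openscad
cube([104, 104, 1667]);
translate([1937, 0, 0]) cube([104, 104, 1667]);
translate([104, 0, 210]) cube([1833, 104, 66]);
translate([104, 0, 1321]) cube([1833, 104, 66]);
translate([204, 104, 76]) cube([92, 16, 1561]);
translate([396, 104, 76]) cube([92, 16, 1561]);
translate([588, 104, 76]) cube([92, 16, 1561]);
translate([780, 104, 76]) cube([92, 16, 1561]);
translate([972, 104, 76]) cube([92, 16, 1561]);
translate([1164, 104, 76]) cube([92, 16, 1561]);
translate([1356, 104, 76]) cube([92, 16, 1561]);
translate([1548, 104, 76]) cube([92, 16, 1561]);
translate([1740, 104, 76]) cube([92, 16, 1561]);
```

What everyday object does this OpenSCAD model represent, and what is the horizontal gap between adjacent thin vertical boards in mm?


A fence section. The picket gap is 100 mm.

Two posts, two rails, 9 pickets — a fence section. Span 1833 mm holds 9 pickets of 92 mm with 10 equal gaps: ⌊(1833 − 9·92) / 10⌋ = 100 mm.


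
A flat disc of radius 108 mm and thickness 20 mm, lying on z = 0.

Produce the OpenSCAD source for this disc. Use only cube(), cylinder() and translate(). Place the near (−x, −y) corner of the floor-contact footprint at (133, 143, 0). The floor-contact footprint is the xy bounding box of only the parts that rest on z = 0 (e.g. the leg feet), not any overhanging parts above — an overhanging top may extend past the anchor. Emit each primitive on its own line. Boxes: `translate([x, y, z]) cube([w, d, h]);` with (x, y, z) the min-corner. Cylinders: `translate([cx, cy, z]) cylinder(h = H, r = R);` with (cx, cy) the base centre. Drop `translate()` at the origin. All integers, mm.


translate([241, 251, 0]) cylinder(h = 20, r = 108);


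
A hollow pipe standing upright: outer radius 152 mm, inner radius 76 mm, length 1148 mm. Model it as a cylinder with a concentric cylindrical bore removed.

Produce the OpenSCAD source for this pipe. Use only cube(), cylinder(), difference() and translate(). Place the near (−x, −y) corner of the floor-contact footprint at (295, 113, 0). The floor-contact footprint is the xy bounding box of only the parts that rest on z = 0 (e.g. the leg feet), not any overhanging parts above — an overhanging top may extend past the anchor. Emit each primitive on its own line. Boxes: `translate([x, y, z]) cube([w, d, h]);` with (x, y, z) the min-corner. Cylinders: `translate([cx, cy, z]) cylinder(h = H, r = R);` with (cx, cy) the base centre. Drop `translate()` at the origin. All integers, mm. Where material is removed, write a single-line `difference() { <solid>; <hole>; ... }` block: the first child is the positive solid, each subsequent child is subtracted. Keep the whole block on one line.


difference() { translate([447, 265, 0]) cylinder(h = 1148, r = 152); translate([447, 265, 0]) cylinder(h = 1148, r = 76); }


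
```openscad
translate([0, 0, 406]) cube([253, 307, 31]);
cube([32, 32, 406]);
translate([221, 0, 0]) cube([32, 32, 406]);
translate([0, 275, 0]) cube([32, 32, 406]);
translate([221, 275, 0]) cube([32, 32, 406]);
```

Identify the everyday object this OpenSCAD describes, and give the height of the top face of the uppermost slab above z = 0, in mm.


A stool. The seat height is 437 mm.

A 253×307×31 slab at z = 406 on four corner posts — a stool. The seat top is 406 + 31 = 437 mm.


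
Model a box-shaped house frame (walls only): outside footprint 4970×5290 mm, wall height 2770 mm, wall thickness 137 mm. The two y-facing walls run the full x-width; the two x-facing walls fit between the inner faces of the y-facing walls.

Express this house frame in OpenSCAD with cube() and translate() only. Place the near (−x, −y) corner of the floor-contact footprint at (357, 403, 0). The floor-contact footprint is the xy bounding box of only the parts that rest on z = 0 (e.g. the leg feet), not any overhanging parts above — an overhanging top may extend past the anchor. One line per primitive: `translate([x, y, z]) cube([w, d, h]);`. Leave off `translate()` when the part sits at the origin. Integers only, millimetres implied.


translate([357, 403, 0]) cube([4970, 137, 2770]);
translate([357, 5556, 0]) cube([4970, 137, 2770]);
translate([357, 540, 0]) cube([137, 5016, 2770]);
translate([5190, 540, 0]) cube([137, 5016, 2770]);


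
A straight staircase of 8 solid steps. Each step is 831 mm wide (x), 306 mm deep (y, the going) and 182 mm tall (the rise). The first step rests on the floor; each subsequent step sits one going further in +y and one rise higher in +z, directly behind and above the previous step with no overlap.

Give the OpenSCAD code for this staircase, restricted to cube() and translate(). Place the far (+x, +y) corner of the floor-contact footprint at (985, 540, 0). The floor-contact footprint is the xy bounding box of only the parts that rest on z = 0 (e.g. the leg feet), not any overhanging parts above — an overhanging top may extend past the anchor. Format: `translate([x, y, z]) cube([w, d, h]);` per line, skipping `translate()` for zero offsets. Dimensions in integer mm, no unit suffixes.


translate([154, 234, 0]) cube([831, 306, 182]);
translate([154, 540, 182]) cube([831, 306, 182]);
translate([154, 846, 364]) cube([831, 306, 182]);
translate([154, 1152, 546]) cube([831, 306, 182]);
translate([154, 1458, 728]) cube([831, 306, 182]);
translate([154, 1764, 910]) cube([831, 306, 182]);
translate([154, 2070, 1092]) cube([831, 306, 182]);
translate([154, 2376, 1274]) cube([831, 306, 182]);


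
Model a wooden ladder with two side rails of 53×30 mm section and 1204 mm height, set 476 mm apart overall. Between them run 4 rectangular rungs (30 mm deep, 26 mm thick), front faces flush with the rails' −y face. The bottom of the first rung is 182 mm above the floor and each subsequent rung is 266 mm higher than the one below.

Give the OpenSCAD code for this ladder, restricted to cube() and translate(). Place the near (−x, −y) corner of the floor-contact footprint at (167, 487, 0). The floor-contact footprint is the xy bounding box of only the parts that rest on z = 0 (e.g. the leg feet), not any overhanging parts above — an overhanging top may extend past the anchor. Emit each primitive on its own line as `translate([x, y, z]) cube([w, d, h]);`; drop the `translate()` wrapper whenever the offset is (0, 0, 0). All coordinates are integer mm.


translate([167, 487, 0]) cube([53, 30, 1204]);
translate([590, 487, 0]) cube([53, 30, 1204]);
translate([220, 487, 182]) cube([370, 30, 26]);
translate([220, 487, 448]) cube([370, 30, 26]);
translate([220, 487, 714]) cube([370, 30, 26]);
translate([220, 487, 980]) cube([370, 30, 26]);
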